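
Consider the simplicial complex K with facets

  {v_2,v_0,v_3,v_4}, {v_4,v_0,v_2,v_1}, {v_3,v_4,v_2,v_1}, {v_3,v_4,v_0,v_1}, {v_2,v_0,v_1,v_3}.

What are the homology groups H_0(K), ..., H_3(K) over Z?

H_0 = Z,  H_1 = 0,  H_2 = 0,  H_3 = Z.

Take the total order v_0 < v_1 < v_2 < v_3 < v_4 on the vertex set. Then K (dimension 3) consists of the simplices:

  0-simplices (5): [v_0], [v_1], [v_2], [v_3], [v_4]
  1-simplices (10): [v_0,v_1], [v_0,v_2], [v_0,v_3], [v_0,v_4], [v_1,v_2], [v_1,v_3], [v_1,v_4], [v_2,v_3], [v_2,v_4], [v_3,v_4]
  2-simplices (10): [v_0,v_1,v_2], [v_0,v_1,v_3], [v_0,v_1,v_4], [v_0,v_2,v_3], [v_0,v_2,v_4], [v_0,v_3,v_4], [v_1,v_2,v_3], [v_1,v_2,v_4], [v_1,v_3,v_4], [v_2,v_3,v_4]
  3-simplices (5): [v_0,v_1,v_2,v_3], [v_0,v_1,v_2,v_4], [v_0,v_1,v_3,v_4], [v_0,v_2,v_3,v_4], [v_1,v_2,v_3,v_4]

so the chain groups are C_0 ≅ Z^5, C_1 ≅ Z^10, C_2 ≅ Z^10, C_3 ≅ Z^5.

∂_1: C_1 → C_0 is given by ∂[p,q] = [q] − [p]. For instance
  ∂[v_3,v_4] = [v_4] − [v_3].
This gives a 5×10 integer matrix of rank 4; reducing to Smith normal form yields diagonal entries (1,1,1,1).

The boundary map ∂_2: C_2 → C_1 sends each 2-simplex [p,q,r] to [q,r] − [p,r] + [p,q]. For instance
  ∂[v_0,v_1,v_3] = [v_1,v_3] − [v_0,v_3] + [v_0,v_1],
  ∂[v_0,v_1,v_2] = [v_1,v_2] − [v_0,v_2] + [v_0,v_1].
As a 10×10 matrix over Z this has rank 6, with invariant factors (1,1,1,1,1,1).

Boundary ∂_3: C_3 → C_2 sends each 3-simplex σ to the alternating sum Σ_i (−1)^i (σ with its i-th vertex removed). For instance
  ∂[v_0,v_2,v_3,v_4] = [v_2,v_3,v_4] − [v_0,v_3,v_4] + [v_0,v_2,v_4] − [v_0,v_2,v_3],
  ∂[v_0,v_1,v_2,v_4] = [v_1,v_2,v_4] − [v_0,v_2,v_4] + [v_0,v_1,v_4] − [v_0,v_1,v_2].
The resulting 10×5 matrix has rank 4, and its Smith normal form has invariant factors (1,1,1,1).

Now H_k = ker ∂_k / im ∂_{k+1}, so:

  H_0: rank C_0 − rank ∂_1 = 5 − 4 = 1, and the invariant factors of ∂_1 are all 1, so H_0 ≅ Z.
  H_1: rank ker ∂_1 − rank ∂_2 = (10 − 4) − 6 = 0, and the invariant factors of ∂_2 are all 1, so H_1 ≅ 0.
  H_2: rank ker ∂_2 − rank ∂_3 = (10 − 6) − 4 = 0, and the invariant factors of ∂_3 are all 1, so H_2 ≅ 0.
  H_3: rank ker ∂_3 − rank ∂_4 = (5 − 4) − 0 = 1, and there is no ∂_4, so H_3 ≅ Z.

As a check, the Euler characteristic is 5 − 10 + 10 − 5 = 0, which agrees with 1 − 0 + 0 − 1 = 0.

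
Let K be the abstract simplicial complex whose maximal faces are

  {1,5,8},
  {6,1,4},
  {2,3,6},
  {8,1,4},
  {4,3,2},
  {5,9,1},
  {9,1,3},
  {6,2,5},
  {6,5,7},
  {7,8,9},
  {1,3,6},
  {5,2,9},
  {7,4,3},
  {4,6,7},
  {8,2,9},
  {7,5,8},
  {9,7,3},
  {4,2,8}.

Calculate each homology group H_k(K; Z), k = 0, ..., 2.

Fix the vertex order 1 < 2 < 3 < 4 < 5 < 6 < 7 < 8 < 9 and write every simplex with vertices in increasing order. Then dim K = 2 and the simplices of K are:

  0-simplices (9): [1], [2], [3], [4], [5], [6], [7], [8], [9]
  1-simplices (27): (27 of them)
  2-simplices (18): [1,3,6], [1,3,9], [1,4,6], [1,4,8], [1,5,8], [1,5,9], [2,3,4], [2,3,6], [2,4,8], [2,5,6], [2,5,9], [2,8,9], [3,4,7], [3,7,9], [4,6,7], [5,6,7], [5,7,8], [7,8,9]

so the chain groups are C_0 ≅ Z^9, C_1 ≅ Z^27, C_2 ≅ Z^18.

Boundary ∂_1: C_1 → C_0 sends each edge [p,q] (with p < q) to q − p.
The 9×27 boundary matrix has rank 8 and Smith normal form diag(1,1,1,1,1,1,1,1).

∂_2: C_2 → C_1 acts by ∂[p,q,r] = [q,r] − [p,r] + [p,q]. For instance
  ∂[2,5,6] = [5,6] − [2,6] + [2,5],
  ∂[3,7,9] = [7,9] − [3,9] + [3,7].
This gives a 27×18 integer matrix of rank 18; reducing to Smith normal form yields diagonal entries (1,1,1,1,1,1,1,1,1,1,1,1,1,1,1,1,1,2).

Reading off H_k = ker ∂_k / im ∂_{k+1}:

  H_0: rank C_0 − rank ∂_1 = 9 − 8 = 1, and the invariant factors of ∂_1 are all 1, so H_0 = Z.
  H_1: rank ker ∂_1 − rank ∂_2 = (27 − 8) − 18 = 1, and ∂_2 has invariant factor 2 > 1, so H_1 = Z ⊕ Z/2Z.
  H_2: rank ker ∂_2 − rank ∂_3 = (18 − 18) − 0 = 0, and there is no ∂_3, so H_2 = 0.

(K is a triangulation of the Klein bottle.)

H_0 = Z,  H_1 = Z ⊕ Z/2Z,  H_2 = 0.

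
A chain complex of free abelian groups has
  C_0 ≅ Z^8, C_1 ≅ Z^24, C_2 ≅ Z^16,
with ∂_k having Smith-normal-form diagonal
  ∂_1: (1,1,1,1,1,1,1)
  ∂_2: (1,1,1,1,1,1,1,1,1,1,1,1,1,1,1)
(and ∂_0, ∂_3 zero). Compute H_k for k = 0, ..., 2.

H_0 ≅ Z,  H_1 ≅ Z^2,  H_2 ≅ Z.

H_0: b_0 = 8 − 0 − 7 = 1; torsion from ∂_1 factors > 1: none. So H_0 ≅ Z.
H_1: b_1 = 24 − 7 − 15 = 2; torsion from ∂_2 factors > 1: none. So H_1 ≅ Z^2.
H_2: b_2 = 16 − 15 − 0 = 1; torsion from ∂_3 factors > 1: none. So H_2 ≅ Z.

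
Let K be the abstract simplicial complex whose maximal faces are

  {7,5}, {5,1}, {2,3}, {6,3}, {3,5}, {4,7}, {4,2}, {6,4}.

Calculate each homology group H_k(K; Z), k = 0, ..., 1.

Order the vertices as 1 < 2 < 3 < 4 < 5 < 6 < 7. Listing each simplex with vertices in this order, K has dimension 1 with simplices:

  0-simplices (7): [1], [2], [3], [4], [5], [6], [7]
  1-simplices (8): [1,5], [2,3], [2,4], [3,5], [3,6], [4,6], [4,7], [5,7]

Hence C_0 ≅ Z^7, C_1 ≅ Z^8.

∂_1: C_1 → C_0 sends each edge [p,q] (with p < q) to q − p.
The resulting 7×8 matrix has rank 6, and its Smith normal form has invariant factors (1,1,1,1,1,1).

From H_k ≅ ker(∂_k) / im(∂_{k+1}) we obtain:

  H_0: rank C_0 − rank ∂_1 = 7 − 6 = 1, and the invariant factors of ∂_1 are all 1, so H_0 ≅ Z.
  H_1: rank ker ∂_1 − rank ∂_2 = (8 − 6) − 0 = 2, and there is no ∂_2, so H_1 ≅ Z^2.

As a check, the Euler characteristic is 7 − 8 = -1, which agrees with 1 − 2 = -1.

H_0 ≅ Z,  H_1 ≅ Z^2.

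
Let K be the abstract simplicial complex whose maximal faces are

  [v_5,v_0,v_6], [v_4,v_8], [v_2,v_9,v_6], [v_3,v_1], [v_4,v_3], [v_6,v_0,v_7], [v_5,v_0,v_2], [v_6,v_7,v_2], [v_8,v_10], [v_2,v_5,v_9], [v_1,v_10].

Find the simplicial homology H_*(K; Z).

H_0 = Z^2,  H_1 = Z^2,  H_2 = 0.

Fix the vertex order v_0 < v_1 < v_2 < v_3 < v_4 < v_5 < v_6 < v_7 < v_8 < v_9 < v_10 and write every simplex with vertices in increasing order. Then dim K = 2 and the simplices of K are:

  0-simplices (11): [v_0], [v_1], [v_2], [v_3], [v_4], [v_5], [v_6], [v_7], [v_8], [v_9], [v_10]
  1-simplices (17): (17 of them)
  2-simplices (6): [v_0,v_2,v_5], [v_0,v_5,v_6], [v_0,v_6,v_7], [v_2,v_5,v_9], [v_2,v_6,v_7], [v_2,v_6,v_9]

so the chain groups are C_0 ≅ Z^11, C_1 ≅ Z^17, C_2 ≅ Z^6.

∂_1: C_1 → C_0 maps an edge to its endpoints' difference, ∂[p,q] = q − p. For instance
  ∂[v_4,v_8] = [v_8] − [v_4].
The resulting 11×17 matrix has rank 9, and its Smith normal form has invariant factors (1,1,1,1,1,1,1,1,1).

∂_2: C_2 → C_1 acts by ∂[p,q,r] = [q,r] − [p,r] + [p,q]. For instance
  ∂[v_2,v_6,v_7] = [v_6,v_7] − [v_2,v_7] + [v_2,v_6],
  ∂[v_0,v_6,v_7] = [v_6,v_7] − [v_0,v_7] + [v_0,v_6].
This gives a 17×6 integer matrix of rank 6; reducing to Smith normal form yields diagonal entries (1,1,1,1,1,1).

Now H_k = ker ∂_k / im ∂_{k+1}, so:

  H_0: rank C_0 − rank ∂_1 = 11 − 9 = 2, and the invariant factors of ∂_1 are all 1, so H_0 = Z^2.
  H_1: rank ker ∂_1 − rank ∂_2 = (17 − 9) − 6 = 2, and the invariant factors of ∂_2 are all 1, so H_1 = Z^2.
  H_2: rank ker ∂_2 − rank ∂_3 = (6 − 6) − 0 = 0, and there is no ∂_3, so H_2 = 0.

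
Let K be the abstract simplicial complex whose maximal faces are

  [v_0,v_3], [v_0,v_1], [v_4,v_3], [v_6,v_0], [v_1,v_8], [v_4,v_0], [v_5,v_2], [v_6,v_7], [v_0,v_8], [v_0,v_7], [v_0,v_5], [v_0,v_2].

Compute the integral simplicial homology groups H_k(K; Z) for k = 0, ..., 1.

H_0 ≅ Z,  H_1 ≅ Z^4.

Order the vertices as v_0 < v_1 < v_2 < v_3 < v_4 < v_5 < v_6 < v_7 < v_8. Listing each simplex with vertices in this order, K has dimension 1 with simplices:

  0-simplices (9): [v_0], [v_1], [v_2], [v_3], [v_4], [v_5], [v_6], [v_7], [v_8]
  1-simplices (12): [v_0,v_1], [v_0,v_2], [v_0,v_3], [v_0,v_4], [v_0,v_5], [v_0,v_6], [v_0,v_7], [v_0,v_8], [v_1,v_8], [v_2,v_5], [v_3,v_4], [v_6,v_7]

giving chain groups C_0 ≅ Z^9, C_1 ≅ Z^12.

∂_1: C_1 → C_0 is given by ∂[p,q] = [q] − [p].
The resulting 9×12 matrix has rank 8, and its Smith normal form has invariant factors (1,1,1,1,1,1,1,1).

Now H_k = ker ∂_k / im ∂_{k+1}, so:

  H_0: rank C_0 − rank ∂_1 = 9 − 8 = 1, and the invariant factors of ∂_1 are all 1, so H_0 ≅ Z.
  H_1: rank ker ∂_1 − rank ∂_2 = (12 − 8) − 0 = 4, and there is no ∂_2, so H_1 ≅ Z^4.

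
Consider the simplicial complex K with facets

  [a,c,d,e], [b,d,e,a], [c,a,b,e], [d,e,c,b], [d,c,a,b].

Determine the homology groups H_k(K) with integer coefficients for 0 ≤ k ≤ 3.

H_0 = Z,  H_1 = 0,  H_2 = 0,  H_3 = Z.

Fix the vertex order a < b < c < d < e and write every simplex with vertices in increasing order. Then dim K = 3 and the simplices of K are:

  0-simplices (5): a, b, c, d, e
  1-simplices (10): ab, ac, ad, ae, bc, bd, be, cd, ce, de
  2-simplices (10): abc, abd, abe, acd, ace, ade, bcd, bce, bde, cde
  3-simplices (5): abcd, abce, abde, acde, bcde

giving chain groups C_0 ≅ Z^5, C_1 ≅ Z^10, C_2 ≅ Z^10, C_3 ≅ Z^5.

The boundary map ∂_1: C_1 → C_0 is given by ∂[p,q] = [q] − [p]. For instance
  ∂de = e − d.
The 5×10 boundary matrix has rank 4 and Smith normal form diag(1,1,1,1).

Boundary ∂_2: C_2 → C_1 acts by ∂[p,q,r] = [q,r] − [p,r] + [p,q]. For instance
  ∂abd = bd − ad + ab,
  ∂abe = be − ae + ab.
The 10×10 boundary matrix has rank 6 and Smith normal form diag(1,1,1,1,1,1).

∂_3: C_3 → C_2 sends each 3-simplex σ to the alternating sum Σ_i (−1)^i (σ with its i-th vertex removed). For instance
  ∂abce = bce − ace + abe − abc,
  ∂abde = bde − ade + abe − abd.
The resulting 10×5 matrix has rank 4, and its Smith normal form has invariant factors (1,1,1,1).

Now H_k = ker ∂_k / im ∂_{k+1}, so:

  H_0: rank C_0 − rank ∂_1 = 5 − 4 = 1, and the invariant factors of ∂_1 are all 1, so H_0 = Z.
  H_1: rank ker ∂_1 − rank ∂_2 = (10 − 4) − 6 = 0, and the invariant factors of ∂_2 are all 1, so H_1 = 0.
  H_2: rank ker ∂_2 − rank ∂_3 = (10 − 6) − 4 = 0, and the invariant factors of ∂_3 are all 1, so H_2 = 0.
  H_3: rank ker ∂_3 − rank ∂_4 = (5 − 4) − 0 = 1, and there is no ∂_4, so H_3 = Z.

(K is a triangulation of the 3-sphere S^3.)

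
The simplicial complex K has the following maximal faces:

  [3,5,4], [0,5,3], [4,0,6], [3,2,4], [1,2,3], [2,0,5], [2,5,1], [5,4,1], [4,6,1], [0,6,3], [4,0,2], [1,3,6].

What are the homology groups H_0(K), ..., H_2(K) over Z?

H_0 ≅ Z,  H_1 ≅ Z/2,  H_2 = 0.

K has 7 vertices, 18 edges, 12 triangles.
rank ∂_0 = 0, rank ∂_1 = 6 ⇒ b_0 = 7 − 0 − 6 = 1; all invariant factors of ∂_1 are 1 so no torsion. So H_0 ≅ Z.
rank ∂_1 = 6, rank ∂_2 = 12 ⇒ b_1 = 18 − 6 − 12 = 0; ∂_2 has invariant factor(s) [2] giving torsion. So H_1 ≅ Z/2.
rank ∂_2 = 12, rank ∂_3 = 0 ⇒ b_2 = 12 − 12 − 0 = 0. So H_2 ≅ 0.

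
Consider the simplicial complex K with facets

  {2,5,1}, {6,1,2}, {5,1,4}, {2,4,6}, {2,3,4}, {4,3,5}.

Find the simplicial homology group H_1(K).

Fix the vertex order 1 < 2 < 3 < 4 < 5 < 6 and write every simplex with vertices in increasing order. Then dim K = 2 and the simplices of K are:

  0-simplices (6): [1], [2], [3], [4], [5], [6]
  1-simplices (12): [1,2], [1,4], [1,5], [1,6], [2,3], [2,4], [2,5], [2,6], [3,4], [3,5], [4,5], [4,6]
  2-simplices (6): [1,2,5], [1,2,6], [1,4,5], [2,3,4], [2,4,6], [3,4,5]

so the chain groups are C_0 ≅ Z^6, C_1 ≅ Z^12, C_2 ≅ Z^6.

The boundary map ∂_1: C_1 → C_0 is given by ∂[p,q] = [q] − [p].
As a 6×12 matrix over Z this has rank 5, with invariant factors (1,1,1,1,1).

∂_2: C_2 → C_1 acts by ∂[p,q,r] = [q,r] − [p,r] + [p,q]. For instance
  ∂[1,2,6] = [2,6] − [1,6] + [1,2],
  ∂[1,4,5] = [4,5] − [1,5] + [1,4].
This gives a 12×6 integer matrix of rank 6; reducing to Smith normal form yields diagonal entries (1,1,1,1,1,1).

Computing H_k = (kernel of ∂_k) / (image of ∂_{k+1}):

  H_1: rank ker ∂_1 − rank ∂_2 = (12 − 5) − 6 = 1, and the invariant factors of ∂_2 are all 1, so H_1 ≅ Z.

(K is a triangulation of the cylinder S^1 x I.)

H_1 ≅ Z.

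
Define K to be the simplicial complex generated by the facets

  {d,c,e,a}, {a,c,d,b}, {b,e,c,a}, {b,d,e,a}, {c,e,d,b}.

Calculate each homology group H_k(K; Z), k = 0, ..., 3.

K has 5 vertices, 10 edges, 10 triangles, 5 3-simplices.
rank ∂_0 = 0, rank ∂_1 = 4 ⇒ b_0 = 5 − 0 − 4 = 1; all invariant factors of ∂_1 are 1 so no torsion. So H_0 = Z.
rank ∂_1 = 4, rank ∂_2 = 6 ⇒ b_1 = 10 − 4 − 6 = 0; all invariant factors of ∂_2 are 1 so no torsion. So H_1 = 0.
rank ∂_2 = 6, rank ∂_3 = 4 ⇒ b_2 = 10 − 6 − 4 = 0; all invariant factors of ∂_3 are 1 so no torsion. So H_2 = 0.
rank ∂_3 = 4, rank ∂_4 = 0 ⇒ b_3 = 5 − 4 − 0 = 1. So H_3 = Z.

H_0 ≅ Z,  H_1 = 0,  H_2 = 0,  H_3 ≅ Z.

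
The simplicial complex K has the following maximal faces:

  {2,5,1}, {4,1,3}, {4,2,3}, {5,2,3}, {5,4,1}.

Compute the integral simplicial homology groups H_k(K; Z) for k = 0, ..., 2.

H_0 = Z,  H_1 = Z,  H_2 = 0.

Order the vertices as 1 < 2 < 3 < 4 < 5. Listing each simplex with vertices in this order, K has dimension 2 with simplices:

  0-simplices (5): [1], [2], [3], [4], [5]
  1-simplices (10): [1,2], [1,3], [1,4], [1,5], [2,3], [2,4], [2,5], [3,4], [3,5], [4,5]
  2-simplices (5): [1,2,5], [1,3,4], [1,4,5], [2,3,4], [2,3,5]

so the chain groups are C_0 ≅ Z^5, C_1 ≅ Z^10, C_2 ≅ Z^5.

Boundary ∂_1: C_1 → C_0 is given by ∂[p,q] = [q] − [p]. For instance
  ∂[1,3] = [3] − [1].
As a 5×10 matrix over Z this has rank 4, with invariant factors (1,1,1,1).

The boundary map ∂_2: C_2 → C_1 acts by ∂[p,q,r] = [q,r] − [p,r] + [p,q]. For instance
  ∂[2,3,5] = [3,5] − [2,5] + [2,3],
  ∂[1,3,4] = [3,4] − [1,4] + [1,3].
As a 10×5 matrix over Z this has rank 5, with invariant factors (1,1,1,1,1).

Computing H_k = (kernel of ∂_k) / (image of ∂_{k+1}):

  H_0: rank C_0 − rank ∂_1 = 5 − 4 = 1, and the invariant factors of ∂_1 are all 1, so H_0 = Z.
  H_1: rank ker ∂_1 − rank ∂_2 = (10 − 4) − 5 = 1, and the invariant factors of ∂_2 are all 1, so H_1 = Z.
  H_2: rank ker ∂_2 − rank ∂_3 = (5 − 5) − 0 = 0, and there is no ∂_3, so H_2 = 0.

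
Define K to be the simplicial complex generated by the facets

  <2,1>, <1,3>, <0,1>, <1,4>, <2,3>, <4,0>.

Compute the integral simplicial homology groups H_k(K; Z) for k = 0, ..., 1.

We work with the vertex ordering 0 < 1 < 2 < 3 < 4. The simplices of K, each written with vertices in increasing order, are:

  0-simplices (5): [0], [1], [2], [3], [4]
  1-simplices (6): [0,1], [0,4], [1,2], [1,3], [1,4], [2,3]

Hence C_0 ≅ Z^5, C_1 ≅ Z^6.

The boundary map ∂_1: C_1 → C_0 is given by ∂[p,q] = [q] − [p]. For instance
  ∂[2,3] = [3] − [2].
The resulting 5×6 matrix has rank 4, and its Smith normal form has invariant factors (1,1,1,1).

Computing H_k = (kernel of ∂_k) / (image of ∂_{k+1}):

  H_0: rank C_0 − rank ∂_1 = 5 − 4 = 1, and the invariant factors of ∂_1 are all 1, so H_0 = Z.
  H_1: rank ker ∂_1 − rank ∂_2 = (6 − 4) − 0 = 2, and there is no ∂_2, so H_1 = Z^2.

As a check, the Euler characteristic is 5 − 6 = -1, which agrees with 1 − 2 = -1.
(K is a triangulation of a wedge of 2 circles.)

H_0 = Z,  H_1 = Z^2.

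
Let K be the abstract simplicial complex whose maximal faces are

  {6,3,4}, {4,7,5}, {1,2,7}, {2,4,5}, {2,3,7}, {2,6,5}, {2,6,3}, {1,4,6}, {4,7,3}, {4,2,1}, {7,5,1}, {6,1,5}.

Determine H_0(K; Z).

H_0 ≅ Z.

Take the total order 1 < 2 < 3 < 4 < 5 < 6 < 7 on the vertex set. Then K (dimension 2) consists of the simplices:

  0-simplices (7): [1], [2], [3], [4], [5], [6], [7]
  1-simplices (18): [1,2], [1,4], [1,5], [1,6], [1,7], [2,3], [2,4], [2,5], [2,6], [2,7], [3,4], [3,6], [3,7], [4,5], [4,6], [4,7], [5,6], [5,7]
  2-simplices (12): [1,2,4], [1,2,7], [1,4,6], [1,5,6], [1,5,7], [2,3,6], [2,3,7], [2,4,5], [2,5,6], [3,4,6], [3,4,7], [4,5,7]

Hence C_0 ≅ Z^7, C_1 ≅ Z^18, C_2 ≅ Z^12.

∂_1: C_1 → C_0 is given by ∂[p,q] = [q] − [p]. For instance
  ∂[4,5] = [5] − [4].
As a 7×18 matrix over Z this has rank 6, with invariant factors (1,1,1,1,1,1).

The boundary map ∂_2: C_2 → C_1 sends each 2-simplex [p,q,r] to [q,r] − [p,r] + [p,q]. For instance
  ∂[3,4,6] = [4,6] − [3,6] + [3,4],
  ∂[2,4,5] = [4,5] − [2,5] + [2,4].
The resulting 18×12 matrix has rank 12, and its Smith normal form has invariant factors (1,1,1,1,1,1,1,1,1,1,1,2).

Now H_k = ker ∂_k / im ∂_{k+1}, so:

  H_0: rank C_0 − rank ∂_1 = 7 − 6 = 1, and the invariant factors of ∂_1 are all 1, so H_0 ≅ Z.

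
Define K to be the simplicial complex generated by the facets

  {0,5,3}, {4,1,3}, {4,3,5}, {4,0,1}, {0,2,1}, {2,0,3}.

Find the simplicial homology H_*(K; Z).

H_0 = Z,  H_1 = Z,  H_2 = 0.

K has 6 vertices, 12 edges, 6 triangles.
rank ∂_0 = 0, rank ∂_1 = 5 ⇒ b_0 = 6 − 0 − 5 = 1; all invariant factors of ∂_1 are 1 so no torsion. So H_0 ≅ Z.
rank ∂_1 = 5, rank ∂_2 = 6 ⇒ b_1 = 12 − 5 − 6 = 1; all invariant factors of ∂_2 are 1 so no torsion. So H_1 ≅ Z.
rank ∂_2 = 6, rank ∂_3 = 0 ⇒ b_2 = 6 − 6 − 0 = 0. So H_2 ≅ 0.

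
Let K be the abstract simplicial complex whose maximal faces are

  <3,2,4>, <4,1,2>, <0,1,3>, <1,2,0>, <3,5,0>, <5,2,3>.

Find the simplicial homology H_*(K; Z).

H_0 ≅ Z,  H_1 ≅ Z,  H_2 = 0.

We work with the vertex ordering 0 < 1 < 2 < 3 < 4 < 5. The simplices of K, each written with vertices in increasing order, are:

  0-simplices (6): [0], [1], [2], [3], [4], [5]
  1-simplices (12): [0,1], [0,2], [0,3], [0,5], [1,2], [1,3], [1,4], [2,3], [2,4], [2,5], [3,4], [3,5]
  2-simplices (6): [0,1,2], [0,1,3], [0,3,5], [1,2,4], [2,3,4], [2,3,5]

giving chain groups C_0 ≅ Z^6, C_1 ≅ Z^12, C_2 ≅ Z^6.

The boundary map ∂_1: C_1 → C_0 maps an edge to its endpoints' difference, ∂[p,q] = q − p.
As a 6×12 matrix over Z this has rank 5, with invariant factors (1,1,1,1,1).

The boundary map ∂_2: C_2 → C_1 acts by ∂[p,q,r] = [q,r] − [p,r] + [p,q]. For instance
  ∂[0,1,2] = [1,2] − [0,2] + [0,1],
  ∂[2,3,4] = [3,4] − [2,4] + [2,3].
The 12×6 boundary matrix has rank 6 and Smith normal form diag(1,1,1,1,1,1).

Reading off H_k = ker ∂_k / im ∂_{k+1}:

  H_0: rank C_0 − rank ∂_1 = 6 − 5 = 1, and the invariant factors of ∂_1 are all 1, so H_0 ≅ Z.
  H_1: rank ker ∂_1 − rank ∂_2 = (12 − 5) − 6 = 1, and the invariant factors of ∂_2 are all 1, so H_1 ≅ Z.
  H_2: rank ker ∂_2 − rank ∂_3 = (6 − 6) − 0 = 0, and there is no ∂_3, so H_2 ≅ 0.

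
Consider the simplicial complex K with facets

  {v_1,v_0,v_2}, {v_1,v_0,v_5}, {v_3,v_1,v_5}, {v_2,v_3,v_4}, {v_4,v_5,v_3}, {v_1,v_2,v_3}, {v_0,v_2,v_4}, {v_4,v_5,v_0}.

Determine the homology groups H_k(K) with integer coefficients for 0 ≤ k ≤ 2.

H_0 ≅ Z,  H_1 = 0,  H_2 ≅ Z.

Take the total order v_0 < v_1 < v_2 < v_3 < v_4 < v_5 on the vertex set. Then K (dimension 2) consists of the simplices:

  0-simplices (6): [v_0], [v_1], [v_2], [v_3], [v_4], [v_5]
  1-simplices (12): [v_0,v_1], [v_0,v_2], [v_0,v_4], [v_0,v_5], [v_1,v_2], [v_1,v_3], [v_1,v_5], [v_2,v_3], [v_2,v_4], [v_3,v_4], [v_3,v_5], [v_4,v_5]
  2-simplices (8): [v_0,v_1,v_2], [v_0,v_1,v_5], [v_0,v_2,v_4], [v_0,v_4,v_5], [v_1,v_2,v_3], [v_1,v_3,v_5], [v_2,v_3,v_4], [v_3,v_4,v_5]

so the chain groups are C_0 ≅ Z^6, C_1 ≅ Z^12, C_2 ≅ Z^8.

Boundary ∂_1: C_1 → C_0 is given by ∂[p,q] = [q] − [p]. For instance
  ∂[v_0,v_5] = [v_5] − [v_0].
The resulting 6×12 matrix has rank 5, and its Smith normal form has invariant factors (1,1,1,1,1).

∂_2: C_2 → C_1 sends each 2-simplex [p,q,r] to [q,r] − [p,r] + [p,q]. For instance
  ∂[v_1,v_3,v_5] = [v_3,v_5] − [v_1,v_5] + [v_1,v_3],
  ∂[v_3,v_4,v_5] = [v_4,v_5] − [v_3,v_5] + [v_3,v_4].
The 12×8 boundary matrix has rank 7 and Smith normal form diag(1,1,1,1,1,1,1).

Reading off H_k = ker ∂_k / im ∂_{k+1}:

  H_0: rank C_0 − rank ∂_1 = 6 − 5 = 1, and the invariant factors of ∂_1 are all 1, so H_0 = Z.
  H_1: rank ker ∂_1 − rank ∂_2 = (12 − 5) − 7 = 0, and the invariant factors of ∂_2 are all 1, so H_1 = 0.
  H_2: rank ker ∂_2 − rank ∂_3 = (8 − 7) − 0 = 1, and there is no ∂_3, so H_2 = Z.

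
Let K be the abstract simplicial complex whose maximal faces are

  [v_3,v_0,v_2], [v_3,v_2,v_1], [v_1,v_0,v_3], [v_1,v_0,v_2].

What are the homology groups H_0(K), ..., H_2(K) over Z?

Fix the vertex order v_0 < v_1 < v_2 < v_3 and write every simplex with vertices in increasing order. Then dim K = 2 and the simplices of K are:

  0-simplices (4): [v_0], [v_1], [v_2], [v_3]
  1-simplices (6): [v_0,v_1], [v_0,v_2], [v_0,v_3], [v_1,v_2], [v_1,v_3], [v_2,v_3]
  2-simplices (4): [v_0,v_1,v_2], [v_0,v_1,v_3], [v_0,v_2,v_3], [v_1,v_2,v_3]

so the chain groups are C_0 ≅ Z^4, C_1 ≅ Z^6, C_2 ≅ Z^4.

The boundary map ∂_1: C_1 → C_0 maps an edge to its endpoints' difference, ∂[p,q] = q − p. For instance
  ∂[v_1,v_2] = [v_2] − [v_1].
The resulting 4×6 matrix has rank 3, and its Smith normal form has invariant factors (1,1,1).

∂_2: C_2 → C_1 acts by ∂[p,q,r] = [q,r] − [p,r] + [p,q]. For instance
  ∂[v_0,v_1,v_2] = [v_1,v_2] − [v_0,v_2] + [v_0,v_1],
  ∂[v_0,v_2,v_3] = [v_2,v_3] − [v_0,v_3] + [v_0,v_2].
The 6×4 boundary matrix has rank 3 and Smith normal form diag(1,1,1).

Reading off H_k = ker ∂_k / im ∂_{k+1}:

  H_0: rank C_0 − rank ∂_1 = 4 − 3 = 1, and the invariant factors of ∂_1 are all 1, so H_0 = Z.
  H_1: rank ker ∂_1 − rank ∂_2 = (6 − 3) − 3 = 0, and the invariant factors of ∂_2 are all 1, so H_1 = 0.
  H_2: rank ker ∂_2 − rank ∂_3 = (4 − 3) − 0 = 1, and there is no ∂_3, so H_2 = Z.

As a check, the Euler characteristic is 4 − 6 + 4 = 2, which agrees with 1 − 0 + 1 = 2.
(K is a triangulation of the 2-sphere S^2.)

H_0 ≅ Z,  H_1 = 0,  H_2 ≅ Z.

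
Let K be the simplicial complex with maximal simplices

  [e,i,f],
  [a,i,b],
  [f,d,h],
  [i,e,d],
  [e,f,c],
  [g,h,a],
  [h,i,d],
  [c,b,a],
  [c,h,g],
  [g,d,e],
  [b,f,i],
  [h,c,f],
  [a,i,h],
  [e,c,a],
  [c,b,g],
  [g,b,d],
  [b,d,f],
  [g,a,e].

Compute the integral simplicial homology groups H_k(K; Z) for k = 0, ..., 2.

H_0 ≅ Z,  H_1 ≅ Z ⊕ Z/2Z,  H_2 = 0.

Fix the vertex order a < b < c < d < e < f < g < h < i and write every simplex with vertices in increasing order. Then dim K = 2 and the simplices of K are:

  0-simplices (9): a, b, c, d, e, f, g, h, i
  1-simplices (27): ab, ac, ae, ag, ah, ai, bc, bd, bf, bg, bi, ce, cf, cg, ch, de, df, dg, dh, di, ef, eg, ei, fh, fi, gh, hi
  2-simplices (18): abc, abi, ace, aeg, agh, ahi, bcg, bdf, bdg, bfi, cef, cfh, cgh, deg, dei, dfh, dhi, efi

Hence C_0 ≅ Z^9, C_1 ≅ Z^27, C_2 ≅ Z^18.

The boundary map ∂_1: C_1 → C_0 is given by ∂[p,q] = [q] − [p]. For instance
  ∂df = f − d.
The 9×27 boundary matrix has rank 8 and Smith normal form diag(1,1,1,1,1,1,1,1).

The boundary map ∂_2: C_2 → C_1 acts by ∂[p,q,r] = [q,r] − [p,r] + [p,q]. For instance
  ∂bcg = cg − bg + bc,
  ∂bdg = dg − bg + bd.
As a 27×18 matrix over Z this has rank 18, with invariant factors (1,1,1,1,1,1,1,1,1,1,1,1,1,1,1,1,1,2).

Computing H_k = (kernel of ∂_k) / (image of ∂_{k+1}):

  H_0: rank C_0 − rank ∂_1 = 9 − 8 = 1, and the invariant factors of ∂_1 are all 1, so H_0 ≅ Z.
  H_1: rank ker ∂_1 − rank ∂_2 = (27 − 8) − 18 = 1, and ∂_2 has invariant factor 2 > 1, so H_1 ≅ Z ⊕ Z/2Z.
  H_2: rank ker ∂_2 − rank ∂_3 = (18 − 18) − 0 = 0, and there is no ∂_3, so H_2 ≅ 0.

As a check, the Euler characteristic is 9 − 27 + 18 = 0, which agrees with 1 − 1 + 0 = 0.
(K is a triangulation of the Klein bottle.)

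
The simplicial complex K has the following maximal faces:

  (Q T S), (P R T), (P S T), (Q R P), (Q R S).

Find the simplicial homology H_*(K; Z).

Take the total order P < Q < R < S < T on the vertex set. Then K (dimension 2) consists of the simplices:

  0-simplices (5): P, Q, R, S, T
  1-simplices (10): PQ, PR, PS, PT, QR, QS, QT, RS, RT, ST
  2-simplices (5): PQR, PRT, PST, QRS, QST

giving chain groups C_0 ≅ Z^5, C_1 ≅ Z^10, C_2 ≅ Z^5.

The boundary map ∂_1: C_1 → C_0 maps an edge to its endpoints' difference, ∂[p,q] = q − p. For instance
  ∂QS = S − Q.
The resulting 5×10 matrix has rank 4, and its Smith normal form has invariant factors (1,1,1,1).

The boundary map ∂_2: C_2 → C_1 sends each 2-simplex [p,q,r] to [q,r] − [p,r] + [p,q]. For instance
  ∂PST = ST − PT + PS,
  ∂PQR = QR − PR + PQ.
As a 10×5 matrix over Z this has rank 5, with invariant factors (1,1,1,1,1).

Now H_k = ker ∂_k / im ∂_{k+1}, so:

  H_0: rank C_0 − rank ∂_1 = 5 − 4 = 1, and the invariant factors of ∂_1 are all 1, so H_0 = Z.
  H_1: rank ker ∂_1 − rank ∂_2 = (10 − 4) − 5 = 1, and the invariant factors of ∂_2 are all 1, so H_1 = Z.
  H_2: rank ker ∂_2 − rank ∂_3 = (5 − 5) − 0 = 0, and there is no ∂_3, so H_2 = 0.

As a check, the Euler characteristic is 5 − 10 + 5 = 0, which agrees with 1 − 1 + 0 = 0.

H_0 ≅ Z,  H_1 ≅ Z,  H_2 = 0.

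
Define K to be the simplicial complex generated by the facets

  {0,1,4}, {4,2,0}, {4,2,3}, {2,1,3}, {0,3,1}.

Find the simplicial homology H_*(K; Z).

H_0 = Z,  H_1 = Z,  H_2 = 0.

Fix the vertex order 0 < 1 < 2 < 3 < 4 and write every simplex with vertices in increasing order. Then dim K = 2 and the simplices of K are:

  0-simplices (5): [0], [1], [2], [3], [4]
  1-simplices (10): [0,1], [0,2], [0,3], [0,4], [1,2], [1,3], [1,4], [2,3], [2,4], [3,4]
  2-simplices (5): [0,1,3], [0,1,4], [0,2,4], [1,2,3], [2,3,4]

so the chain groups are C_0 ≅ Z^5, C_1 ≅ Z^10, C_2 ≅ Z^5.

The boundary map ∂_1: C_1 → C_0 maps an edge to its endpoints' difference, ∂[p,q] = q − p. For instance
  ∂[1,4] = [4] − [1].
The resulting 5×10 matrix has rank 4, and its Smith normal form has invariant factors (1,1,1,1).

Boundary ∂_2: C_2 → C_1 acts by ∂[p,q,r] = [q,r] − [p,r] + [p,q]. For instance
  ∂[0,1,3] = [1,3] − [0,3] + [0,1],
  ∂[0,1,4] = [1,4] − [0,4] + [0,1].
This gives a 10×5 integer matrix of rank 5; reducing to Smith normal form yields diagonal entries (1,1,1,1,1).

From H_k ≅ ker(∂_k) / im(∂_{k+1}) we obtain:

  H_0: rank C_0 − rank ∂_1 = 5 − 4 = 1, and the invariant factors of ∂_1 are all 1, so H_0 ≅ Z.
  H_1: rank ker ∂_1 − rank ∂_2 = (10 − 4) − 5 = 1, and the invariant factors of ∂_2 are all 1, so H_1 ≅ Z.
  H_2: rank ker ∂_2 − rank ∂_3 = (5 − 5) − 0 = 0, and there is no ∂_3, so H_2 ≅ 0.

As a check, the Euler characteristic is 5 − 10 + 5 = 0, which agrees with 1 − 1 + 0 = 0.
(K is a triangulation of the Möbius band.)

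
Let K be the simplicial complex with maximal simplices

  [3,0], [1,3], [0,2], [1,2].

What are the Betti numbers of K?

Order the vertices as 0 < 1 < 2 < 3. Listing each simplex with vertices in this order, K has dimension 1 with simplices:

  0-simplices (4): [0], [1], [2], [3]
  1-simplices (4): [0,2], [0,3], [1,2], [1,3]

Hence C_0 ≅ Z^4, C_1 ≅ Z^4.

The boundary map ∂_1: C_1 → C_0 sends each edge [p,q] (with p < q) to q − p.
As a 4×4 matrix over Z this has rank 3, with invariant factors (1,1,1).

Now H_k = ker ∂_k / im ∂_{k+1}, so:

  H_0: rank C_0 − rank ∂_1 = 4 − 3 = 1, and the invariant factors of ∂_1 are all 1, so H_0 = Z.
  H_1: rank ker ∂_1 − rank ∂_2 = (4 − 3) − 0 = 1, and there is no ∂_2, so H_1 = Z.

As a check, the Euler characteristic is 4 − 4 = 0, which agrees with 1 − 1 = 0.
(K is a triangulation of the circle S^1.)

Hence the Betti numbers are b_0 = 1, b_1 = 1.

b_0 = 1, b_1 = 1.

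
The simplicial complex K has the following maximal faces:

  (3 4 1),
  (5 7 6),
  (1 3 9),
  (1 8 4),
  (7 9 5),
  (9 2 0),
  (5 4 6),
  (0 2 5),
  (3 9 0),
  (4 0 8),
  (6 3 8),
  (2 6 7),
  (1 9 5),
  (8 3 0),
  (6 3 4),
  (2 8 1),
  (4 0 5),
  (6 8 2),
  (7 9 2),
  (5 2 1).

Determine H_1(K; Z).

H_1 ≅ Z ⊕ Z/2Z.

Take the total order 0 < 1 < 2 < 3 < 4 < 5 < 6 < 7 < 8 < 9 on the vertex set. Then K (dimension 2) consists of the simplices:

  0-simplices (10): [0], [1], [2], [3], [4], [5], [6], [7], [8], [9]
  1-simplices (30): (30 of them)
  2-simplices (20): (20 of them)

Hence C_0 ≅ Z^10, C_1 ≅ Z^30, C_2 ≅ Z^20.

The boundary map ∂_1: C_1 → C_0 maps an edge to its endpoints' difference, ∂[p,q] = q − p. For instance
  ∂[6,8] = [8] − [6].
As a 10×30 matrix over Z this has rank 9, with invariant factors (1,1,1,1,1,1,1,1,1).

∂_2: C_2 → C_1 maps a triangle to the signed sum of its edges. For instance
  ∂[1,4,8] = [4,8] − [1,8] + [1,4],
  ∂[1,2,8] = [2,8] − [1,8] + [1,2].
As a 30×20 matrix over Z this has rank 20, with invariant factors (1,1,1,1,1,1,1,1,1,1,1,1,1,1,1,1,1,1,1,2).

Computing H_k = (kernel of ∂_k) / (image of ∂_{k+1}):

  H_1: rank ker ∂_1 − rank ∂_2 = (30 − 9) − 20 = 1, and ∂_2 has invariant factor 2 > 1, so H_1 = Z ⊕ Z/2Z.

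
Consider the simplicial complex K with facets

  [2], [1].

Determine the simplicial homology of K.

H_0 ≅ Z^2.

We work with the vertex ordering 1 < 2. The simplices of K, each written with vertices in increasing order, are:

  0-simplices (2): [1], [2]

Hence C_0 ≅ Z^2.

From H_k ≅ ker(∂_k) / im(∂_{k+1}) we obtain:

  H_0: rank C_0 − rank ∂_1 = 2 − 0 = 2, and there is no ∂_1, so H_0 ≅ Z^2.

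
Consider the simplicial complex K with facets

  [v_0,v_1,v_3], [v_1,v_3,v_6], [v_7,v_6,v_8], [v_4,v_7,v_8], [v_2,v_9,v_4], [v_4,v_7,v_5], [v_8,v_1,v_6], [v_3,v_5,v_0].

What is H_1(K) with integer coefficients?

Fix the vertex order v_0 < v_1 < v_2 < v_3 < v_4 < v_5 < v_6 < v_7 < v_8 < v_9 and write every simplex with vertices in increasing order. Then dim K = 2 and the simplices of K are:

  0-simplices (10): [v_0], [v_1], [v_2], [v_3], [v_4], [v_5], [v_6], [v_7], [v_8], [v_9]
  1-simplices (18): (18 of them)
  2-simplices (8): [v_0,v_1,v_3], [v_0,v_3,v_5], [v_1,v_3,v_6], [v_1,v_6,v_8], [v_2,v_4,v_9], [v_4,v_5,v_7], [v_4,v_7,v_8], [v_6,v_7,v_8]

Hence C_0 ≅ Z^10, C_1 ≅ Z^18, C_2 ≅ Z^8.

The boundary map ∂_1: C_1 → C_0 maps an edge to its endpoints' difference, ∂[p,q] = q − p. For instance
  ∂[v_4,v_9] = [v_9] − [v_4].
As a 10×18 matrix over Z this has rank 9, with invariant factors (1,1,1,1,1,1,1,1,1).

Boundary ∂_2: C_2 → C_1 sends each 2-simplex [p,q,r] to [q,r] − [p,r] + [p,q]. For instance
  ∂[v_1,v_3,v_6] = [v_3,v_6] − [v_1,v_6] + [v_1,v_3],
  ∂[v_0,v_1,v_3] = [v_1,v_3] − [v_0,v_3] + [v_0,v_1].
The 18×8 boundary matrix has rank 8 and Smith normal form diag(1,1,1,1,1,1,1,1).

From H_k ≅ ker(∂_k) / im(∂_{k+1}) we obtain:

  H_1: rank ker ∂_1 − rank ∂_2 = (18 − 9) − 8 = 1, and the invariant factors of ∂_2 are all 1, so H_1 = Z.

H_1 = Z.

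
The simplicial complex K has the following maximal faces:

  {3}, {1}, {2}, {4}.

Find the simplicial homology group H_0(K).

Fix the vertex order 1 < 2 < 3 < 4 and write every simplex with vertices in increasing order. Then dim K = 0 and the simplices of K are:

  0-simplices (4): [1], [2], [3], [4]

so the chain groups are C_0 ≅ Z^4.

Reading off H_k = ker ∂_k / im ∂_{k+1}:

  H_0: rank C_0 − rank ∂_1 = 4 − 0 = 4, and there is no ∂_1, so H_0 = Z^4.

H_0 ≅ Z^4.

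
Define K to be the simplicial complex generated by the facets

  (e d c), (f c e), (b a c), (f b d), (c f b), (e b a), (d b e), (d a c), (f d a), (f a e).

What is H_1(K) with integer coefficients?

Order the vertices as a < b < c < d < e < f. Listing each simplex with vertices in this order, K has dimension 2 with simplices:

  0-simplices (6): a, b, c, d, e, f
  1-simplices (15): ab, ac, ad, ae, af, bc, bd, be, bf, cd, ce, cf, de, df, ef
  2-simplices (10): abc, abe, acd, adf, aef, bcf, bde, bdf, cde, cef

giving chain groups C_0 ≅ Z^6, C_1 ≅ Z^15, C_2 ≅ Z^10.

∂_1: C_1 → C_0 is given by ∂[p,q] = [q] − [p]. For instance
  ∂de = e − d.
As a 6×15 matrix over Z this has rank 5, with invariant factors (1,1,1,1,1).

∂_2: C_2 → C_1 acts by ∂[p,q,r] = [q,r] − [p,r] + [p,q]. For instance
  ∂abe = be − ae + ab,
  ∂cef = ef − cf + ce.
The 15×10 boundary matrix has rank 10 and Smith normal form diag(1,1,1,1,1,1,1,1,1,2).

Computing H_k = (kernel of ∂_k) / (image of ∂_{k+1}):

  H_1: rank ker ∂_1 − rank ∂_2 = (15 − 5) − 10 = 0, and ∂_2 has invariant factor 2 > 1, so H_1 ≅ Z/2.

H_1 = Z/2.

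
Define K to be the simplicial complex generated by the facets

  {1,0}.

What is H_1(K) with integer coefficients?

K has 2 vertices, 1 edge.
rank ∂_1 = 1, rank ∂_2 = 0 ⇒ b_1 = 1 − 1 − 0 = 0. So H_1 ≅ 0.

H_1 ≅ 0.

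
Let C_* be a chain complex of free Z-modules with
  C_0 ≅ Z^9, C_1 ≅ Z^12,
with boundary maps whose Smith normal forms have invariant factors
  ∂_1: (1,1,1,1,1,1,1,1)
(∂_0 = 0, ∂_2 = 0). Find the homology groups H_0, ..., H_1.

H_0: b_0 = 9 − 0 − 8 = 1; torsion from ∂_1 factors > 1: none. So H_0 = Z.
H_1: b_1 = 12 − 8 − 0 = 4; torsion from ∂_2 factors > 1: none. So H_1 = Z^4.

H_0 = Z,  H_1 = Z^4.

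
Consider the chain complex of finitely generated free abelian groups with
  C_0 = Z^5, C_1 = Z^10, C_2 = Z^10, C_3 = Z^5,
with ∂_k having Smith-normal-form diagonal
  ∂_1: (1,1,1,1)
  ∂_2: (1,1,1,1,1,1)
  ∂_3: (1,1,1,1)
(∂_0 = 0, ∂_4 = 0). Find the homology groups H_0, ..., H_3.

H_0 = Z,  H_1 = 0,  H_2 = 0,  H_3 = Z.

H_0: b_0 = 5 − 0 − 4 = 1; torsion from ∂_1 factors > 1: none. So H_0 = Z.
H_1: b_1 = 10 − 4 − 6 = 0; torsion from ∂_2 factors > 1: none. So H_1 = 0.
H_2: b_2 = 10 − 6 − 4 = 0; torsion from ∂_3 factors > 1: none. So H_2 = 0.
H_3: b_3 = 5 − 4 − 0 = 1; torsion from ∂_4 factors > 1: none. So H_3 = Z.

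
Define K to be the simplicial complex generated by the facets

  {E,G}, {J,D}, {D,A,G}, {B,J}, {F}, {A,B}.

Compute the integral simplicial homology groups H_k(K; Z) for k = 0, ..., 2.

Take the total order A < B < D < E < F < G < J on the vertex set. Then K (dimension 2) consists of the simplices:

  0-simplices (7): A, B, D, E, F, G, J
  1-simplices (7): AB, AD, AG, BJ, DG, DJ, EG
  2-simplices (1): ADG

so the chain groups are C_0 ≅ Z^7, C_1 ≅ Z^7, C_2 ≅ Z^1.

Boundary ∂_1: C_1 → C_0 sends each edge [p,q] (with p < q) to q − p. For instance
  ∂DG = G − D.
As a 7×7 matrix over Z this has rank 5, with invariant factors (1,1,1,1,1).

∂_2: C_2 → C_1 maps a triangle to the signed sum of its edges. For instance
  ∂ADG = DG − AG + AD.
The resulting 7×1 matrix has rank 1, and its Smith normal form has invariant factors (1).

Reading off H_k = ker ∂_k / im ∂_{k+1}:

  H_0: rank C_0 − rank ∂_1 = 7 − 5 = 2, and the invariant factors of ∂_1 are all 1, so H_0 ≅ Z^2.
  H_1: rank ker ∂_1 − rank ∂_2 = (7 − 5) − 1 = 1, and the invariant factors of ∂_2 are all 1, so H_1 ≅ Z.
  H_2: rank ker ∂_2 − rank ∂_3 = (1 − 1) − 0 = 0, and there is no ∂_3, so H_2 ≅ 0.

H_0 ≅ Z^2,  H_1 ≅ Z,  H_2 = 0.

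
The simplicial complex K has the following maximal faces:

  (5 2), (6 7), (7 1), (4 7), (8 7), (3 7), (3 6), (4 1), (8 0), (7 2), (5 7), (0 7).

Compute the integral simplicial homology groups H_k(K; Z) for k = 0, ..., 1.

H_0 = Z,  H_1 = Z^4.

We work with the vertex ordering 0 < 1 < 2 < 3 < 4 < 5 < 6 < 7 < 8. The simplices of K, each written with vertices in increasing order, are:

  0-simplices (9): [0], [1], [2], [3], [4], [5], [6], [7], [8]
  1-simplices (12): [0,7], [0,8], [1,4], [1,7], [2,5], [2,7], [3,6], [3,7], [4,7], [5,7], [6,7], [7,8]

Hence C_0 ≅ Z^9, C_1 ≅ Z^12.

∂_1: C_1 → C_0 maps an edge to its endpoints' difference, ∂[p,q] = q − p. For instance
  ∂[2,7] = [7] − [2].
The resulting 9×12 matrix has rank 8, and its Smith normal form has invariant factors (1,1,1,1,1,1,1,1).

From H_k ≅ ker(∂_k) / im(∂_{k+1}) we obtain:

  H_0: rank C_0 − rank ∂_1 = 9 − 8 = 1, and the invariant factors of ∂_1 are all 1, so H_0 ≅ Z.
  H_1: rank ker ∂_1 − rank ∂_2 = (12 − 8) − 0 = 4, and there is no ∂_2, so H_1 ≅ Z^4.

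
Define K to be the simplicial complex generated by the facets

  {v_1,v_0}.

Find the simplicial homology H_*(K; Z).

Order the vertices as v_0 < v_1. Listing each simplex with vertices in this order, K has dimension 1 with simplices:

  0-simplices (2): [v_0], [v_1]
  1-simplices (1): [v_0,v_1]

so the chain groups are C_0 ≅ Z^2, C_1 ≅ Z^1.

Boundary ∂_1: C_1 → C_0 is given by ∂[p,q] = [q] − [p].
This gives a 2×1 integer matrix of rank 1; reducing to Smith normal form yields diagonal entries (1).

Computing H_k = (kernel of ∂_k) / (image of ∂_{k+1}):

  H_0: rank C_0 − rank ∂_1 = 2 − 1 = 1, and the invariant factors of ∂_1 are all 1, so H_0 = Z.
  H_1: rank ker ∂_1 − rank ∂_2 = (1 − 1) − 0 = 0, and there is no ∂_2, so H_1 = 0.

As a check, the Euler characteristic is 2 − 1 = 1, which agrees with 1 − 0 = 1.

H_0 = Z,  H_1 = 0.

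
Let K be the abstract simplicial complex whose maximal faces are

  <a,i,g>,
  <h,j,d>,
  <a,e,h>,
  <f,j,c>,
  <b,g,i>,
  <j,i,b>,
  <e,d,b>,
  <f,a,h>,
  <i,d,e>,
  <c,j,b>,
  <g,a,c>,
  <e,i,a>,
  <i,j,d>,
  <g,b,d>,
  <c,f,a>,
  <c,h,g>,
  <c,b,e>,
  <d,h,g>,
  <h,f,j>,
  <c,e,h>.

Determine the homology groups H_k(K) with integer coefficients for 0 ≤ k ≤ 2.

H_0 ≅ Z,  H_1 ≅ Z ⊕ Z/2,  H_2 = 0.

Order the vertices as a < b < c < d < e < f < g < h < i < j. Listing each simplex with vertices in this order, K has dimension 2 with simplices:

  0-simplices (10): a, b, c, d, e, f, g, h, i, j
  1-simplices (30): ac, ae, af, ag, ah, ai, bc, bd, be, bg, bi, bj, ce, cf, cg, ch, cj, de, dg, dh, di, dj, eh, ei, fh, fj, gh, gi, hj, ij
  2-simplices (20): acf, acg, aeh, aei, afh, agi, bce, bcj, bde, bdg, bgi, bij, ceh, cfj, cgh, dei, dgh, dhj, dij, fhj

so the chain groups are C_0 ≅ Z^10, C_1 ≅ Z^30, C_2 ≅ Z^20.

The boundary map ∂_1: C_1 → C_0 sends each edge [p,q] (with p < q) to q − p. For instance
  ∂de = e − d.
The 10×30 boundary matrix has rank 9 and Smith normal form diag(1,1,1,1,1,1,1,1,1).

Boundary ∂_2: C_2 → C_1 acts by ∂[p,q,r] = [q,r] − [p,r] + [p,q]. For instance
  ∂ceh = eh − ch + ce,
  ∂bgi = gi − bi + bg.
The resulting 30×20 matrix has rank 20, and its Smith normal form has invariant factors (1,1,1,1,1,1,1,1,1,1,1,1,1,1,1,1,1,1,1,2).

From H_k ≅ ker(∂_k) / im(∂_{k+1}) we obtain:

  H_0: rank C_0 − rank ∂_1 = 10 − 9 = 1, and the invariant factors of ∂_1 are all 1, so H_0 = Z.
  H_1: rank ker ∂_1 − rank ∂_2 = (30 − 9) − 20 = 1, and ∂_2 has invariant factor 2 > 1, so H_1 = Z ⊕ Z/2.
  H_2: rank ker ∂_2 − rank ∂_3 = (20 − 20) − 0 = 0, and there is no ∂_3, so H_2 = 0.

(K is a triangulation of the Klein bottle.)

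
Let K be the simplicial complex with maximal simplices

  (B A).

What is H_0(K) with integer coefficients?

Order the vertices as A < B. Listing each simplex with vertices in this order, K has dimension 1 with simplices:

  0-simplices (2): A, B
  1-simplices (1): AB

Hence C_0 ≅ Z^2, C_1 ≅ Z^1.

∂_1: C_1 → C_0 maps an edge to its endpoints' difference, ∂[p,q] = q − p. For instance
  ∂AB = B − A.
The resulting 2×1 matrix has rank 1, and its Smith normal form has invariant factors (1).

Reading off H_k = ker ∂_k / im ∂_{k+1}:

  H_0: rank C_0 − rank ∂_1 = 2 − 1 = 1, and the invariant factors of ∂_1 are all 1, so H_0 ≅ Z.

H_0 ≅ Z.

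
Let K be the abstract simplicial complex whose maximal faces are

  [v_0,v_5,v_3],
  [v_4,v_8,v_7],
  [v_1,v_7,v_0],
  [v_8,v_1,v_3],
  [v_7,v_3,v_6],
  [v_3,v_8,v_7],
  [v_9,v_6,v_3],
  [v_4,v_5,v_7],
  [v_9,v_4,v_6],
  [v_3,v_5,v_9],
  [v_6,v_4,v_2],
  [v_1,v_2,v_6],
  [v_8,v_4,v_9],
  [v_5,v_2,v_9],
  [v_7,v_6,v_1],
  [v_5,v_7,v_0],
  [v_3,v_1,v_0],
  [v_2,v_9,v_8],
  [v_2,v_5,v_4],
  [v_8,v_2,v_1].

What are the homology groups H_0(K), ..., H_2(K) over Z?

We work with the vertex ordering v_0 < v_1 < v_2 < v_3 < v_4 < v_5 < v_6 < v_7 < v_8 < v_9. The simplices of K, each written with vertices in increasing order, are:

  0-simplices (10): [v_0], [v_1], [v_2], [v_3], [v_4], [v_5], [v_6], [v_7], [v_8], [v_9]
  1-simplices (30): (30 of them)
  2-simplices (20): (20 of them)

so the chain groups are C_0 ≅ Z^10, C_1 ≅ Z^30, C_2 ≅ Z^20.

Boundary ∂_1: C_1 → C_0 maps an edge to its endpoints' difference, ∂[p,q] = q − p. For instance
  ∂[v_0,v_5] = [v_5] − [v_0].
As a 10×30 matrix over Z this has rank 9, with invariant factors (1,1,1,1,1,1,1,1,1).

Boundary ∂_2: C_2 → C_1 sends each 2-simplex [p,q,r] to [q,r] − [p,r] + [p,q]. For instance
  ∂[v_0,v_1,v_7] = [v_1,v_7] − [v_0,v_7] + [v_0,v_1],
  ∂[v_0,v_1,v_3] = [v_1,v_3] − [v_0,v_3] + [v_0,v_1].
The resulting 30×20 matrix has rank 20, and its Smith normal form has invariant factors (1,1,1,1,1,1,1,1,1,1,1,1,1,1,1,1,1,1,1,2).

Computing H_k = (kernel of ∂_k) / (image of ∂_{k+1}):

  H_0: rank C_0 − rank ∂_1 = 10 − 9 = 1, and the invariant factors of ∂_1 are all 1, so H_0 = Z.
  H_1: rank ker ∂_1 − rank ∂_2 = (30 − 9) − 20 = 1, and ∂_2 has invariant factor 2 > 1, so H_1 = Z × Z/2.
  H_2: rank ker ∂_2 − rank ∂_3 = (20 − 20) − 0 = 0, and there is no ∂_3, so H_2 = 0.

H_0 ≅ Z,  H_1 ≅ Z × Z/2,  H_2 = 0.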